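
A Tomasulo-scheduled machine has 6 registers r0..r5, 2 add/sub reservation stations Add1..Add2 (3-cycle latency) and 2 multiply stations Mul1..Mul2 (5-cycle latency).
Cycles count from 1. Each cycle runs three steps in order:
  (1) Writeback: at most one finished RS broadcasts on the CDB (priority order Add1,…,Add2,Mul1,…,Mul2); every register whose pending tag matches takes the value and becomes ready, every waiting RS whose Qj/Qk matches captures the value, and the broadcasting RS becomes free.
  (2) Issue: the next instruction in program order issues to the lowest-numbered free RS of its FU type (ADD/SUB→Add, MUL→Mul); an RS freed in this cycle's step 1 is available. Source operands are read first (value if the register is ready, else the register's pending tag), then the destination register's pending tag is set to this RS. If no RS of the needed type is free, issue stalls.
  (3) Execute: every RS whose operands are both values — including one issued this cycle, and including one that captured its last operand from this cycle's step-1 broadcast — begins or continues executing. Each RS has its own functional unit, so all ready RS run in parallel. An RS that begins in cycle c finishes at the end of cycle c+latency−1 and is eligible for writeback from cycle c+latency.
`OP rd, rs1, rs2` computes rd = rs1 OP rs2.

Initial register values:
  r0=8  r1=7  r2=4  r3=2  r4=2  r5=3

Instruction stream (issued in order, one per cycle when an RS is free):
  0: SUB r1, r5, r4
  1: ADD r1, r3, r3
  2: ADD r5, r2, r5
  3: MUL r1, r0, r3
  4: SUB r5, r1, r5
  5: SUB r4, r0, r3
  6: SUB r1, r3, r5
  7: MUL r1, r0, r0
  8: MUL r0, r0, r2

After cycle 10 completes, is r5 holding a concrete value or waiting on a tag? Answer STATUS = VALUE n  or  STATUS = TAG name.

cycle 1: issue SUB r1<-Add1 // r0:8,r1:Add1,r2:4,r3:2,r4:2,r5:3
cycle 2: issue ADD r1<-Add2 // r0:8,r1:Add2,r2:4,r3:2,r4:2,r5:3
cycle 3: stall // r0:8,r1:Add2,r2:4,r3:2,r4:2,r5:3
cycle 4: CDB Add1=1; issue ADD r5<-Add1 // r0:8,r1:Add2,r2:4,r3:2,r4:2,r5:Add1
cycle 5: CDB Add2=4; issue MUL r1<-Mul1 // r0:8,r1:Mul1,r2:4,r3:2,r4:2,r5:Add1
cycle 6: issue SUB r5<-Add2 // r0:8,r1:Mul1,r2:4,r3:2,r4:2,r5:Add2
cycle 7: CDB Add1=7; issue SUB r4<-Add1 // r0:8,r1:Mul1,r2:4,r3:2,r4:Add1,r5:Add2
cycle 8: stall // r0:8,r1:Mul1,r2:4,r3:2,r4:Add1,r5:Add2
cycle 9: stall // r0:8,r1:Mul1,r2:4,r3:2,r4:Add1,r5:Add2
cycle 10: CDB Add1=6; issue SUB r1<-Add1 // r0:8,r1:Add1,r2:4,r3:2,r4:6,r5:Add2

STATUS = TAG Add2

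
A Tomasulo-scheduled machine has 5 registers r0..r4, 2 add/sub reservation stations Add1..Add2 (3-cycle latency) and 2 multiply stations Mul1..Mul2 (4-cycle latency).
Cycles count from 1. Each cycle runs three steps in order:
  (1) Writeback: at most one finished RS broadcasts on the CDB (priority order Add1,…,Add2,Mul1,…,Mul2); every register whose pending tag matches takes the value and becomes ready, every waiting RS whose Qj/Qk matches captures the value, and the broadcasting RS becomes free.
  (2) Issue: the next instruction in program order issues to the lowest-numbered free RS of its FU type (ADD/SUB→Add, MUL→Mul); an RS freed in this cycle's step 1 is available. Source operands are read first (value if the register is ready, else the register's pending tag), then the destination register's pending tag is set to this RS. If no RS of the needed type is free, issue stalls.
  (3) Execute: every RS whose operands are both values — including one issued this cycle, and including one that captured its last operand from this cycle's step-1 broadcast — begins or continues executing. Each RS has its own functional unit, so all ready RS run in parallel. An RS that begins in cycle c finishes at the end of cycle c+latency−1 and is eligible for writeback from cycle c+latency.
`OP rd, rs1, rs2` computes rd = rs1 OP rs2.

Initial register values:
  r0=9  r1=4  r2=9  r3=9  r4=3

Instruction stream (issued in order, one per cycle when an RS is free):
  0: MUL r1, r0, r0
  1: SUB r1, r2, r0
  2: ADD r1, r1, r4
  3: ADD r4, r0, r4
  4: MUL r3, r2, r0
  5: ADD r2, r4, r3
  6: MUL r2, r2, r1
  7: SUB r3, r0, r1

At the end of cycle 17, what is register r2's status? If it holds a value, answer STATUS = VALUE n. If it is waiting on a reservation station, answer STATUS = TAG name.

STATUS = VALUE 279

  c1: issue MUL r1<-Mul1  regs: r0:9,r1:Mul1,r2:9,r3:9,r4:3
  c2: issue SUB r1<-Add1  regs: r0:9,r1:Add1,r2:9,r3:9,r4:3
  c3: issue ADD r1<-Add2  regs: r0:9,r1:Add2,r2:9,r3:9,r4:3
  c4: stall  regs: r0:9,r1:Add2,r2:9,r3:9,r4:3
  c5: CDB Add1=0; issue ADD r4<-Add1  regs: r0:9,r1:Add2,r2:9,r3:9,r4:Add1
  c6: CDB Mul1=81; issue MUL r3<-Mul1  regs: r0:9,r1:Add2,r2:9,r3:Mul1,r4:Add1
  c7: stall  regs: r0:9,r1:Add2,r2:9,r3:Mul1,r4:Add1
  c8: CDB Add1=12; issue ADD r2<-Add1  regs: r0:9,r1:Add2,r2:Add1,r3:Mul1,r4:12
  c9: CDB Add2=3; issue MUL r2<-Mul2  regs: r0:9,r1:3,r2:Mul2,r3:Mul1,r4:12
  c10: CDB Mul1=81; issue SUB r3<-Add2  regs: r0:9,r1:3,r2:Mul2,r3:Add2,r4:12
  c11: -  regs: r0:9,r1:3,r2:Mul2,r3:Add2,r4:12
  c12: -  regs: r0:9,r1:3,r2:Mul2,r3:Add2,r4:12
  c13: CDB Add1=93  regs: r0:9,r1:3,r2:Mul2,r3:Add2,r4:12
  c14: CDB Add2=6  regs: r0:9,r1:3,r2:Mul2,r3:6,r4:12
  c15: -  regs: r0:9,r1:3,r2:Mul2,r3:6,r4:12
  c16: -  regs: r0:9,r1:3,r2:Mul2,r3:6,r4:12
  c17: CDB Mul2=279  regs: r0:9,r1:3,r2:279,r3:6,r4:12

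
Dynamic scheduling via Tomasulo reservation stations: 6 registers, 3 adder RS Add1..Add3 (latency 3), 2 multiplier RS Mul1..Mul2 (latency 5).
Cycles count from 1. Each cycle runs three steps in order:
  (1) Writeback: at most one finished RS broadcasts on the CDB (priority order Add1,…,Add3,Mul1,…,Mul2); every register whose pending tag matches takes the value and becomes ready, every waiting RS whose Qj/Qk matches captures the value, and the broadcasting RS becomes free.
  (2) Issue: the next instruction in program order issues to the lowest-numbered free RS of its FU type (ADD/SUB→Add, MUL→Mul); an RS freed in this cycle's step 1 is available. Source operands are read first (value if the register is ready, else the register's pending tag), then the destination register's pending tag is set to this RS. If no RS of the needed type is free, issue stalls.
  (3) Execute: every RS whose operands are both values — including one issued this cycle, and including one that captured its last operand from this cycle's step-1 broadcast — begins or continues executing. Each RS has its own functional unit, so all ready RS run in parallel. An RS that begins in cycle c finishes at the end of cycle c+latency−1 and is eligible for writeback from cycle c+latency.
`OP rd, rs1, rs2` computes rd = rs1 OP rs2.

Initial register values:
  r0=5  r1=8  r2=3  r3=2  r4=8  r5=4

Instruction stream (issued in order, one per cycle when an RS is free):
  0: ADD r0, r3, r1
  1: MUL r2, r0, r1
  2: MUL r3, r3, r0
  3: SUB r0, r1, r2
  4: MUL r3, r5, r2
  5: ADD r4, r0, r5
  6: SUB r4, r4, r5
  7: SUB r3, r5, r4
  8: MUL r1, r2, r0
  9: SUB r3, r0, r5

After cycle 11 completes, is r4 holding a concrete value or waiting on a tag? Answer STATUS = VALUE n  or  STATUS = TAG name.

cycle 1: issue ADD r0<-Add1 // r0:Add1,r1:8,r2:3,r3:2,r4:8,r5:4
cycle 2: issue MUL r2<-Mul1 // r0:Add1,r1:8,r2:Mul1,r3:2,r4:8,r5:4
cycle 3: issue MUL r3<-Mul2 // r0:Add1,r1:8,r2:Mul1,r3:Mul2,r4:8,r5:4
cycle 4: CDB Add1=10; issue SUB r0<-Add1 // r0:Add1,r1:8,r2:Mul1,r3:Mul2,r4:8,r5:4
cycle 5: stall // r0:Add1,r1:8,r2:Mul1,r3:Mul2,r4:8,r5:4
cycle 6: stall // r0:Add1,r1:8,r2:Mul1,r3:Mul2,r4:8,r5:4
cycle 7: stall // r0:Add1,r1:8,r2:Mul1,r3:Mul2,r4:8,r5:4
cycle 8: stall // r0:Add1,r1:8,r2:Mul1,r3:Mul2,r4:8,r5:4
cycle 9: CDB Mul1=80; issue MUL r3<-Mul1 // r0:Add1,r1:8,r2:80,r3:Mul1,r4:8,r5:4
cycle 10: CDB Mul2=20; issue ADD r4<-Add2 // r0:Add1,r1:8,r2:80,r3:Mul1,r4:Add2,r5:4
cycle 11: issue SUB r4<-Add3 // r0:Add1,r1:8,r2:80,r3:Mul1,r4:Add3,r5:4

STATUS = TAG Add3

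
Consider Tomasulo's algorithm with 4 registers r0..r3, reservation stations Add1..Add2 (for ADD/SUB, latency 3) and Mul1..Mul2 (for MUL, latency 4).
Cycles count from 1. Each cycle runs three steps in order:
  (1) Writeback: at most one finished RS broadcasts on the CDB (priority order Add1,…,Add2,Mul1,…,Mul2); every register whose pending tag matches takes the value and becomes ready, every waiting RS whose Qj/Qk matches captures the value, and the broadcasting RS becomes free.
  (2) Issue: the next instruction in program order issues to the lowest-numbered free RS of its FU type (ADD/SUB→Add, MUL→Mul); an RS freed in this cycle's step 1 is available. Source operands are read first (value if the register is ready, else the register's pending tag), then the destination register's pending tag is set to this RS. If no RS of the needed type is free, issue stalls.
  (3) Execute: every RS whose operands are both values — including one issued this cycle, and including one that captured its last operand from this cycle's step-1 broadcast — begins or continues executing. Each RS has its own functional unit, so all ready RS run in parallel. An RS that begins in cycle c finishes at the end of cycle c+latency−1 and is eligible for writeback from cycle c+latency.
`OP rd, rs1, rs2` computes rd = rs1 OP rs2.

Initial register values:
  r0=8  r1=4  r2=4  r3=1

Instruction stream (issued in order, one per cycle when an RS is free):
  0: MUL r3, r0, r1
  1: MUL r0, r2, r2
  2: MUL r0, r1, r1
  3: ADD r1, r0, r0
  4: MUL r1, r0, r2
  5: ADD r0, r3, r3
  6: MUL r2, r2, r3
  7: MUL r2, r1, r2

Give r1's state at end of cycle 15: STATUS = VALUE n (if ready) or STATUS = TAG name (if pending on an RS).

STATUS = VALUE 64

c1: issue MUL r3<-Mul1 | r0:8,r1:4,r2:4,r3:Mul1
c2: issue MUL r0<-Mul2 | r0:Mul2,r1:4,r2:4,r3:Mul1
c3: stall | r0:Mul2,r1:4,r2:4,r3:Mul1
c4: stall | r0:Mul2,r1:4,r2:4,r3:Mul1
c5: CDB Mul1=32; issue MUL r0<-Mul1 | r0:Mul1,r1:4,r2:4,r3:32
c6: CDB Mul2=16; issue ADD r1<-Add1 | r0:Mul1,r1:Add1,r2:4,r3:32
c7: issue MUL r1<-Mul2 | r0:Mul1,r1:Mul2,r2:4,r3:32
c8: issue ADD r0<-Add2 | r0:Add2,r1:Mul2,r2:4,r3:32
c9: CDB Mul1=16; issue MUL r2<-Mul1 | r0:Add2,r1:Mul2,r2:Mul1,r3:32
c10: stall | r0:Add2,r1:Mul2,r2:Mul1,r3:32
c11: CDB Add2=64; stall | r0:64,r1:Mul2,r2:Mul1,r3:32
c12: CDB Add1=32; stall | r0:64,r1:Mul2,r2:Mul1,r3:32
c13: CDB Mul1=128; issue MUL r2<-Mul1 | r0:64,r1:Mul2,r2:Mul1,r3:32
c14: CDB Mul2=64 | r0:64,r1:64,r2:Mul1,r3:32
c15: - | r0:64,r1:64,r2:Mul1,r3:32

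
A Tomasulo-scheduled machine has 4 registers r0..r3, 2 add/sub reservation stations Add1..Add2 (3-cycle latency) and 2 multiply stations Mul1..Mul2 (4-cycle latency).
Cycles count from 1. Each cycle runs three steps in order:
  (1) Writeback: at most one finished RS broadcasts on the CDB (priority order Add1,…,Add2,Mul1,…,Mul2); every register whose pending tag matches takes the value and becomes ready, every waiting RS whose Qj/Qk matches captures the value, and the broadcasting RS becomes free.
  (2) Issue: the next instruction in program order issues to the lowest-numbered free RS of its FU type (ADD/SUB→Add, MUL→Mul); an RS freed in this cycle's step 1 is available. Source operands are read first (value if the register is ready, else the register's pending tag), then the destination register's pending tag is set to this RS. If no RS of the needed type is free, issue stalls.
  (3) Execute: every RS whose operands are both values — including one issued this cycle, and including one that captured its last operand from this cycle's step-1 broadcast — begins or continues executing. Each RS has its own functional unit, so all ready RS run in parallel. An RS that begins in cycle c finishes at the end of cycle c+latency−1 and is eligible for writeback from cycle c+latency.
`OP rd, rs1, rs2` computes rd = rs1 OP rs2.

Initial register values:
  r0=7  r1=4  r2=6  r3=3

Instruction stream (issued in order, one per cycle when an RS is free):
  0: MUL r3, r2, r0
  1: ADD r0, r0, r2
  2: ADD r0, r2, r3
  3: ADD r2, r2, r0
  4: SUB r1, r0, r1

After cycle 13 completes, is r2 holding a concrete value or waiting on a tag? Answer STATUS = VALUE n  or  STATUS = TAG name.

c1: issue MUL r3<-Mul1 | r0:7,r1:4,r2:6,r3:Mul1
c2: issue ADD r0<-Add1 | r0:Add1,r1:4,r2:6,r3:Mul1
c3: issue ADD r0<-Add2 | r0:Add2,r1:4,r2:6,r3:Mul1
c4: stall | r0:Add2,r1:4,r2:6,r3:Mul1
c5: CDB Add1=13; issue ADD r2<-Add1 | r0:Add2,r1:4,r2:Add1,r3:Mul1
c6: CDB Mul1=42; stall | r0:Add2,r1:4,r2:Add1,r3:42
c7: stall | r0:Add2,r1:4,r2:Add1,r3:42
c8: stall | r0:Add2,r1:4,r2:Add1,r3:42
c9: CDB Add2=48; issue SUB r1<-Add2 | r0:48,r1:Add2,r2:Add1,r3:42
c10: - | r0:48,r1:Add2,r2:Add1,r3:42
c11: - | r0:48,r1:Add2,r2:Add1,r3:42
c12: CDB Add1=54 | r0:48,r1:Add2,r2:54,r3:42
c13: CDB Add2=44 | r0:48,r1:44,r2:54,r3:42

STATUS = VALUE 54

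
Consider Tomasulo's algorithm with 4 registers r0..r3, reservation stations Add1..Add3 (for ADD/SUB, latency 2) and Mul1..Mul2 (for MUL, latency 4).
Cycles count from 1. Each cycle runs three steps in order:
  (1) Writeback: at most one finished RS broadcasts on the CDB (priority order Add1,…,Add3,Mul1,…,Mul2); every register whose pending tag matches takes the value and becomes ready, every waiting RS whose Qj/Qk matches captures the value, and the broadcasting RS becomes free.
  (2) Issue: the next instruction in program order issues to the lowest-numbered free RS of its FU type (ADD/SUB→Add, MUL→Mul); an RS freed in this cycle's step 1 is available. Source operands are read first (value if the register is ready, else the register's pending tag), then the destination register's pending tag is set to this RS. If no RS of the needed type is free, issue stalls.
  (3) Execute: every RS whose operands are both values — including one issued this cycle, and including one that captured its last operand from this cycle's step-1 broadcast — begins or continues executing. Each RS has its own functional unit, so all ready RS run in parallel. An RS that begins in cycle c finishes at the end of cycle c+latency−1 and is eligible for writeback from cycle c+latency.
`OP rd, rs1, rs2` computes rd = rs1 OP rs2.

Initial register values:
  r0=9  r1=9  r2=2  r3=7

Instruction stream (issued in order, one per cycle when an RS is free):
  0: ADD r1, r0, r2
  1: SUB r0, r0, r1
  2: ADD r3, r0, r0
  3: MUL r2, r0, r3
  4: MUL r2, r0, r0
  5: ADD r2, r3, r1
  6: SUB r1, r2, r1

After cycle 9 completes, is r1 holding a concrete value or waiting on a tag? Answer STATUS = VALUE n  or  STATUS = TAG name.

STATUS = TAG Add1

  c1: issue ADD r1<-Add1  regs: r0:9,r1:Add1,r2:2,r3:7
  c2: issue SUB r0<-Add2  regs: r0:Add2,r1:Add1,r2:2,r3:7
  c3: CDB Add1=11; issue ADD r3<-Add1  regs: r0:Add2,r1:11,r2:2,r3:Add1
  c4: issue MUL r2<-Mul1  regs: r0:Add2,r1:11,r2:Mul1,r3:Add1
  c5: CDB Add2=-2; issue MUL r2<-Mul2  regs: r0:-2,r1:11,r2:Mul2,r3:Add1
  c6: issue ADD r2<-Add2  regs: r0:-2,r1:11,r2:Add2,r3:Add1
  c7: CDB Add1=-4; issue SUB r1<-Add1  regs: r0:-2,r1:Add1,r2:Add2,r3:-4
  c8: -  regs: r0:-2,r1:Add1,r2:Add2,r3:-4
  c9: CDB Add2=7  regs: r0:-2,r1:Add1,r2:7,r3:-4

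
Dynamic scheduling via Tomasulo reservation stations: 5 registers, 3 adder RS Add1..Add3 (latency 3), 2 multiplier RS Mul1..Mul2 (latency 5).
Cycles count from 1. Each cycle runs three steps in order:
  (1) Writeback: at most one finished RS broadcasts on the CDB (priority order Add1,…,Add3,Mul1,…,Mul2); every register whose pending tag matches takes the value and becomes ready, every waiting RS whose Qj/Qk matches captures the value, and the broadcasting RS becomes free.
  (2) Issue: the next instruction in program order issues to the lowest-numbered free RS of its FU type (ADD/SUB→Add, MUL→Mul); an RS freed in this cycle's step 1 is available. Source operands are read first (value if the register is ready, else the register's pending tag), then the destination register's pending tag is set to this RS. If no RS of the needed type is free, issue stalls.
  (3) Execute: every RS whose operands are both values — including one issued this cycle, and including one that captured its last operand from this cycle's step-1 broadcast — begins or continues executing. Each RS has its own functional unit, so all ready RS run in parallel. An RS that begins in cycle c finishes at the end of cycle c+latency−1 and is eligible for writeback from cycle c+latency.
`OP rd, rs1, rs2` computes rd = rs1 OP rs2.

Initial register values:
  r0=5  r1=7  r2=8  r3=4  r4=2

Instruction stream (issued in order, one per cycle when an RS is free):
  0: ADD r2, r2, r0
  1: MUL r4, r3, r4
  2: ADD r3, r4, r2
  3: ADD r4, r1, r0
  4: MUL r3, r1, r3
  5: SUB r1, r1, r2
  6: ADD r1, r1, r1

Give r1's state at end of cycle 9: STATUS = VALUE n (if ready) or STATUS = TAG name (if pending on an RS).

STATUS = TAG Add1

  c1: issue ADD r2<-Add1  regs: r0:5,r1:7,r2:Add1,r3:4,r4:2
  c2: issue MUL r4<-Mul1  regs: r0:5,r1:7,r2:Add1,r3:4,r4:Mul1
  c3: issue ADD r3<-Add2  regs: r0:5,r1:7,r2:Add1,r3:Add2,r4:Mul1
  c4: CDB Add1=13; issue ADD r4<-Add1  regs: r0:5,r1:7,r2:13,r3:Add2,r4:Add1
  c5: issue MUL r3<-Mul2  regs: r0:5,r1:7,r2:13,r3:Mul2,r4:Add1
  c6: issue SUB r1<-Add3  regs: r0:5,r1:Add3,r2:13,r3:Mul2,r4:Add1
  c7: CDB Add1=12; issue ADD r1<-Add1  regs: r0:5,r1:Add1,r2:13,r3:Mul2,r4:12
  c8: CDB Mul1=8  regs: r0:5,r1:Add1,r2:13,r3:Mul2,r4:12
  c9: CDB Add3=-6  regs: r0:5,r1:Add1,r2:13,r3:Mul2,r4:12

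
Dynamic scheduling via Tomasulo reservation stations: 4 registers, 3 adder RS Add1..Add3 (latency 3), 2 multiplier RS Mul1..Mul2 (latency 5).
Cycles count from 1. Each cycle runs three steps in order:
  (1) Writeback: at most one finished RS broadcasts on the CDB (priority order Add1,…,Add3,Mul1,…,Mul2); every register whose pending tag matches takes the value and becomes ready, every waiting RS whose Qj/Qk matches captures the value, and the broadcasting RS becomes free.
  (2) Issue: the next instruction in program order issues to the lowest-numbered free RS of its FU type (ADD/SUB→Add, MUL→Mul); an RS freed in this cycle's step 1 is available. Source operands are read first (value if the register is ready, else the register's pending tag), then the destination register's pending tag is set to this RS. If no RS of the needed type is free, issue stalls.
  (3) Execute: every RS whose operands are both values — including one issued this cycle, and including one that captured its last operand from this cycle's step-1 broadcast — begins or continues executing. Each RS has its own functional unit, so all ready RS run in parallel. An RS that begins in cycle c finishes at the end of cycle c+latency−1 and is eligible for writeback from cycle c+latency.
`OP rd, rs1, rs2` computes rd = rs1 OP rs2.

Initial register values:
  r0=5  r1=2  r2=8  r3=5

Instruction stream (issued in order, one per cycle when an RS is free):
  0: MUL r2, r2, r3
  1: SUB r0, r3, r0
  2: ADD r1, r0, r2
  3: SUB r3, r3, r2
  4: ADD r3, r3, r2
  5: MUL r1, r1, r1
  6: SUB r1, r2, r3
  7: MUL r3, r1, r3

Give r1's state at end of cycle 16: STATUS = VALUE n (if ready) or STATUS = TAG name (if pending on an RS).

STATUS = VALUE 35

c1: issue MUL r2<-Mul1 | r0:5,r1:2,r2:Mul1,r3:5
c2: issue SUB r0<-Add1 | r0:Add1,r1:2,r2:Mul1,r3:5
c3: issue ADD r1<-Add2 | r0:Add1,r1:Add2,r2:Mul1,r3:5
c4: issue SUB r3<-Add3 | r0:Add1,r1:Add2,r2:Mul1,r3:Add3
c5: CDB Add1=0; issue ADD r3<-Add1 | r0:0,r1:Add2,r2:Mul1,r3:Add1
c6: CDB Mul1=40; issue MUL r1<-Mul1 | r0:0,r1:Mul1,r2:40,r3:Add1
c7: stall | r0:0,r1:Mul1,r2:40,r3:Add1
c8: stall | r0:0,r1:Mul1,r2:40,r3:Add1
c9: CDB Add2=40; issue SUB r1<-Add2 | r0:0,r1:Add2,r2:40,r3:Add1
c10: CDB Add3=-35; issue MUL r3<-Mul2 | r0:0,r1:Add2,r2:40,r3:Mul2
c11: - | r0:0,r1:Add2,r2:40,r3:Mul2
c12: - | r0:0,r1:Add2,r2:40,r3:Mul2
c13: CDB Add1=5 | r0:0,r1:Add2,r2:40,r3:Mul2
c14: CDB Mul1=1600 | r0:0,r1:Add2,r2:40,r3:Mul2
c15: - | r0:0,r1:Add2,r2:40,r3:Mul2
c16: CDB Add2=35 | r0:0,r1:35,r2:40,r3:Mul2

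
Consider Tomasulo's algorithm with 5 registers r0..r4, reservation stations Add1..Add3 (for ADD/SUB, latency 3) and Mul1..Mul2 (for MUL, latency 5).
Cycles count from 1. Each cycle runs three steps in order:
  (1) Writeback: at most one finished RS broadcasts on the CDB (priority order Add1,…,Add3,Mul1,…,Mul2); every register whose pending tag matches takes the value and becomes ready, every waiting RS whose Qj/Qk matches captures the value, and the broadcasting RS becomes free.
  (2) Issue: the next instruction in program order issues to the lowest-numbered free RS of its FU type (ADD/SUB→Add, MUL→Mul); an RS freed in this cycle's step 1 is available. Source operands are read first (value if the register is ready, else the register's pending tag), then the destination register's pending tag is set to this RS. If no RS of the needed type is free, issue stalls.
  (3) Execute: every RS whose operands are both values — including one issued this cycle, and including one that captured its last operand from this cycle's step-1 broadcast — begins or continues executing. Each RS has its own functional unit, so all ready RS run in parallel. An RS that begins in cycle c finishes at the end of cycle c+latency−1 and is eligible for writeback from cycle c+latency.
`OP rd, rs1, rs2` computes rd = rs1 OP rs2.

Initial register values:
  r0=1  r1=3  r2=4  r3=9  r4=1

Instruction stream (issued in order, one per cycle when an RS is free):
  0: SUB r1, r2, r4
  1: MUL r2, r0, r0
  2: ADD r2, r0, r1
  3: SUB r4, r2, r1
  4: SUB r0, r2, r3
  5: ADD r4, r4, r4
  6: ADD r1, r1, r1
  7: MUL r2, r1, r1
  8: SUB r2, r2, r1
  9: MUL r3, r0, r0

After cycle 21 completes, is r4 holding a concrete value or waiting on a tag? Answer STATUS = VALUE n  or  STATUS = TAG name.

STATUS = VALUE 2

c1: issue SUB r1<-Add1 | r0:1,r1:Add1,r2:4,r3:9,r4:1
c2: issue MUL r2<-Mul1 | r0:1,r1:Add1,r2:Mul1,r3:9,r4:1
c3: issue ADD r2<-Add2 | r0:1,r1:Add1,r2:Add2,r3:9,r4:1
c4: CDB Add1=3; issue SUB r4<-Add1 | r0:1,r1:3,r2:Add2,r3:9,r4:Add1
c5: issue SUB r0<-Add3 | r0:Add3,r1:3,r2:Add2,r3:9,r4:Add1
c6: stall | r0:Add3,r1:3,r2:Add2,r3:9,r4:Add1
c7: CDB Add2=4; issue ADD r4<-Add2 | r0:Add3,r1:3,r2:4,r3:9,r4:Add2
c8: CDB Mul1=1; stall | r0:Add3,r1:3,r2:4,r3:9,r4:Add2
c9: stall | r0:Add3,r1:3,r2:4,r3:9,r4:Add2
c10: CDB Add1=1; issue ADD r1<-Add1 | r0:Add3,r1:Add1,r2:4,r3:9,r4:Add2
c11: CDB Add3=-5; issue MUL r2<-Mul1 | r0:-5,r1:Add1,r2:Mul1,r3:9,r4:Add2
c12: issue SUB r2<-Add3 | r0:-5,r1:Add1,r2:Add3,r3:9,r4:Add2
c13: CDB Add1=6; issue MUL r3<-Mul2 | r0:-5,r1:6,r2:Add3,r3:Mul2,r4:Add2
c14: CDB Add2=2 | r0:-5,r1:6,r2:Add3,r3:Mul2,r4:2
c15: - | r0:-5,r1:6,r2:Add3,r3:Mul2,r4:2
c16: - | r0:-5,r1:6,r2:Add3,r3:Mul2,r4:2
c17: - | r0:-5,r1:6,r2:Add3,r3:Mul2,r4:2
c18: CDB Mul1=36 | r0:-5,r1:6,r2:Add3,r3:Mul2,r4:2
c19: CDB Mul2=25 | r0:-5,r1:6,r2:Add3,r3:25,r4:2
c20: - | r0:-5,r1:6,r2:Add3,r3:25,r4:2
c21: CDB Add3=30 | r0:-5,r1:6,r2:30,r3:25,r4:2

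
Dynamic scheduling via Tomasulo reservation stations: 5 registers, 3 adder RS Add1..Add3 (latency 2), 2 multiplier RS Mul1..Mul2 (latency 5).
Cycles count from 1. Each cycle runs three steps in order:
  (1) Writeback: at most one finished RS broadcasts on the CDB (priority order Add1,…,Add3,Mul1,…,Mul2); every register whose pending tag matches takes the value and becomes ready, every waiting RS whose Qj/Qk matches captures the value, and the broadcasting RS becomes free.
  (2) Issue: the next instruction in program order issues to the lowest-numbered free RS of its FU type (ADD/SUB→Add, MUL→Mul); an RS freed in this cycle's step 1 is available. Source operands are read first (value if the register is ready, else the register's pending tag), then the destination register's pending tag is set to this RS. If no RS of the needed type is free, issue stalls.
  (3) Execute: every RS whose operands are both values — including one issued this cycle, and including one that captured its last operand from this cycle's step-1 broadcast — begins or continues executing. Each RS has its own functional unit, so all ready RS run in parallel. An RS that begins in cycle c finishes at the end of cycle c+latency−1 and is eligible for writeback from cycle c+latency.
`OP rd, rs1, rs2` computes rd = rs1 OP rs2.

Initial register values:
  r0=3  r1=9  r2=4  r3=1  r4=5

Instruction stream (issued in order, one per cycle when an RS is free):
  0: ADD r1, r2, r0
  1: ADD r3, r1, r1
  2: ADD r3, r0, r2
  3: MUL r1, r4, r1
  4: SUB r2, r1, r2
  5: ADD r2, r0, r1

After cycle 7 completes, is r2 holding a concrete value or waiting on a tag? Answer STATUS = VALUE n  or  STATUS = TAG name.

cycle 1: issue ADD r1<-Add1 // r0:3,r1:Add1,r2:4,r3:1,r4:5
cycle 2: issue ADD r3<-Add2 // r0:3,r1:Add1,r2:4,r3:Add2,r4:5
cycle 3: CDB Add1=7; issue ADD r3<-Add1 // r0:3,r1:7,r2:4,r3:Add1,r4:5
cycle 4: issue MUL r1<-Mul1 // r0:3,r1:Mul1,r2:4,r3:Add1,r4:5
cycle 5: CDB Add1=7; issue SUB r2<-Add1 // r0:3,r1:Mul1,r2:Add1,r3:7,r4:5
cycle 6: CDB Add2=14; issue ADD r2<-Add2 // r0:3,r1:Mul1,r2:Add2,r3:7,r4:5
cycle 7: - // r0:3,r1:Mul1,r2:Add2,r3:7,r4:5

STATUS = TAG Add2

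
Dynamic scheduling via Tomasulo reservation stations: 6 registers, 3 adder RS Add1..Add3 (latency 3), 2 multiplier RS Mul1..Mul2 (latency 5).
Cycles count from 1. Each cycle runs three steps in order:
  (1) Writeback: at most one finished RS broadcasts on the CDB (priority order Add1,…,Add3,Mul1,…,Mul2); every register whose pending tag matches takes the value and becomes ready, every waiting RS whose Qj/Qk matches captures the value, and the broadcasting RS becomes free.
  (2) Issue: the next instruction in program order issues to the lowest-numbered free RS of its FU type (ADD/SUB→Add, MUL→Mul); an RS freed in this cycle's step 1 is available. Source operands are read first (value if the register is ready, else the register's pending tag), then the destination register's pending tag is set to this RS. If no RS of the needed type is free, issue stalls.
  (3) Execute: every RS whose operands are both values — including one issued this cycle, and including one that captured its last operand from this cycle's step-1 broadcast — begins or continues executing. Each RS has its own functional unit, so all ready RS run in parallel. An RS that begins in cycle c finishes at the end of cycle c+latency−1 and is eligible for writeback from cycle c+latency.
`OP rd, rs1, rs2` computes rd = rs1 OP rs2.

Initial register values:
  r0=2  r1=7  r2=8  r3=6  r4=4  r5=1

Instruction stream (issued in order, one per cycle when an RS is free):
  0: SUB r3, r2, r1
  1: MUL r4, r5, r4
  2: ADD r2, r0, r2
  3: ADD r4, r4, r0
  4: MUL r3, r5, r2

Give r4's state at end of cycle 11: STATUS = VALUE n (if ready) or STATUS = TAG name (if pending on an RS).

cycle 1: issue SUB r3<-Add1 // r0:2,r1:7,r2:8,r3:Add1,r4:4,r5:1
cycle 2: issue MUL r4<-Mul1 // r0:2,r1:7,r2:8,r3:Add1,r4:Mul1,r5:1
cycle 3: issue ADD r2<-Add2 // r0:2,r1:7,r2:Add2,r3:Add1,r4:Mul1,r5:1
cycle 4: CDB Add1=1; issue ADD r4<-Add1 // r0:2,r1:7,r2:Add2,r3:1,r4:Add1,r5:1
cycle 5: issue MUL r3<-Mul2 // r0:2,r1:7,r2:Add2,r3:Mul2,r4:Add1,r5:1
cycle 6: CDB Add2=10 // r0:2,r1:7,r2:10,r3:Mul2,r4:Add1,r5:1
cycle 7: CDB Mul1=4 // r0:2,r1:7,r2:10,r3:Mul2,r4:Add1,r5:1
cycle 8: - // r0:2,r1:7,r2:10,r3:Mul2,r4:Add1,r5:1
cycle 9: - // r0:2,r1:7,r2:10,r3:Mul2,r4:Add1,r5:1
cycle 10: CDB Add1=6 // r0:2,r1:7,r2:10,r3:Mul2,r4:6,r5:1
cycle 11: CDB Mul2=10 // r0:2,r1:7,r2:10,r3:10,r4:6,r5:1

STATUS = VALUE 6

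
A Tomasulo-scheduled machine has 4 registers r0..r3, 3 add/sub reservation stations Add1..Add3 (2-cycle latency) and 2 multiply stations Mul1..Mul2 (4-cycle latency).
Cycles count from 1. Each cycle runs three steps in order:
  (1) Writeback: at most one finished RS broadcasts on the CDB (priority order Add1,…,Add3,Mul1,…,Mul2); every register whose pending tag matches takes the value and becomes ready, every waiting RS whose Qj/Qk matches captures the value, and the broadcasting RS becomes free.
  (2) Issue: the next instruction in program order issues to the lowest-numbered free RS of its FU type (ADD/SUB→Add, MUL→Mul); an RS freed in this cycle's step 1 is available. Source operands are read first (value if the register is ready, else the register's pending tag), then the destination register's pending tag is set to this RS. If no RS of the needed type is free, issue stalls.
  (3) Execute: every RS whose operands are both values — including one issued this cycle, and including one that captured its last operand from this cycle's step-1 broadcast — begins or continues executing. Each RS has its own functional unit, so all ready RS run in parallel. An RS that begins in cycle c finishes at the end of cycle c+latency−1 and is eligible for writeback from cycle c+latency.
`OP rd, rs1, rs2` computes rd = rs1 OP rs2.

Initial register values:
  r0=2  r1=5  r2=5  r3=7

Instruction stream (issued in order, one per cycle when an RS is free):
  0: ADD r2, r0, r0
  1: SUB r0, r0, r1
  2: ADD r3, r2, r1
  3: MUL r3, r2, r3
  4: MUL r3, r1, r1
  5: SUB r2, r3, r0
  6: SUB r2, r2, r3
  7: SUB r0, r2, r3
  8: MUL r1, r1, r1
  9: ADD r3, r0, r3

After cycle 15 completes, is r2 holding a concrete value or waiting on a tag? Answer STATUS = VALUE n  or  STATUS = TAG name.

  c1: issue ADD r2<-Add1  regs: r0:2,r1:5,r2:Add1,r3:7
  c2: issue SUB r0<-Add2  regs: r0:Add2,r1:5,r2:Add1,r3:7
  c3: CDB Add1=4; issue ADD r3<-Add1  regs: r0:Add2,r1:5,r2:4,r3:Add1
  c4: CDB Add2=-3; issue MUL r3<-Mul1  regs: r0:-3,r1:5,r2:4,r3:Mul1
  c5: CDB Add1=9; issue MUL r3<-Mul2  regs: r0:-3,r1:5,r2:4,r3:Mul2
  c6: issue SUB r2<-Add1  regs: r0:-3,r1:5,r2:Add1,r3:Mul2
  c7: issue SUB r2<-Add2  regs: r0:-3,r1:5,r2:Add2,r3:Mul2
  c8: issue SUB r0<-Add3  regs: r0:Add3,r1:5,r2:Add2,r3:Mul2
  c9: CDB Mul1=36; issue MUL r1<-Mul1  regs: r0:Add3,r1:Mul1,r2:Add2,r3:Mul2
  c10: CDB Mul2=25; stall  regs: r0:Add3,r1:Mul1,r2:Add2,r3:25
  c11: stall  regs: r0:Add3,r1:Mul1,r2:Add2,r3:25
  c12: CDB Add1=28; issue ADD r3<-Add1  regs: r0:Add3,r1:Mul1,r2:Add2,r3:Add1
  c13: CDB Mul1=25  regs: r0:Add3,r1:25,r2:Add2,r3:Add1
  c14: CDB Add2=3  regs: r0:Add3,r1:25,r2:3,r3:Add1
  c15: -  regs: r0:Add3,r1:25,r2:3,r3:Add1

STATUS = VALUE 3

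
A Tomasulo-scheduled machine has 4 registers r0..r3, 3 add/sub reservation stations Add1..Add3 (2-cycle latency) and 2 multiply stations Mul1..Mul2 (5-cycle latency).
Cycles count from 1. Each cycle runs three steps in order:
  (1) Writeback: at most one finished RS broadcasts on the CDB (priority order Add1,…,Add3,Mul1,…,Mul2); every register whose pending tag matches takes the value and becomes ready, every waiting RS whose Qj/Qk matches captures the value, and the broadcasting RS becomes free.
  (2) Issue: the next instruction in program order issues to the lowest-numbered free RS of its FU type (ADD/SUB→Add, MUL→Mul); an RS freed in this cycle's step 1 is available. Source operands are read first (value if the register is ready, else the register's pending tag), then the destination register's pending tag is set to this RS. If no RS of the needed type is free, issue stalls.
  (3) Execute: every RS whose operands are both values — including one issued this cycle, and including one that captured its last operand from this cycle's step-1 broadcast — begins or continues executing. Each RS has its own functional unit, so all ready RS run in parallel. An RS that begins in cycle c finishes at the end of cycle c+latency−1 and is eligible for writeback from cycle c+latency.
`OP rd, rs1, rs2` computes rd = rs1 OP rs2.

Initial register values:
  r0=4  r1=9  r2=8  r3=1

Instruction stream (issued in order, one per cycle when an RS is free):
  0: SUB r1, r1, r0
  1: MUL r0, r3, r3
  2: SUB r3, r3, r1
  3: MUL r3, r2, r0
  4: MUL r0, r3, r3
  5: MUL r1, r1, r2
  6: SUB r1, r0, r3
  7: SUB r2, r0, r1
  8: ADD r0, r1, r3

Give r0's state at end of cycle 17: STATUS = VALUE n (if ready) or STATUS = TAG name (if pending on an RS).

  c1: issue SUB r1<-Add1  regs: r0:4,r1:Add1,r2:8,r3:1
  c2: issue MUL r0<-Mul1  regs: r0:Mul1,r1:Add1,r2:8,r3:1
  c3: CDB Add1=5; issue SUB r3<-Add1  regs: r0:Mul1,r1:5,r2:8,r3:Add1
  c4: issue MUL r3<-Mul2  regs: r0:Mul1,r1:5,r2:8,r3:Mul2
  c5: CDB Add1=-4; stall  regs: r0:Mul1,r1:5,r2:8,r3:Mul2
  c6: stall  regs: r0:Mul1,r1:5,r2:8,r3:Mul2
  c7: CDB Mul1=1; issue MUL r0<-Mul1  regs: r0:Mul1,r1:5,r2:8,r3:Mul2
  c8: stall  regs: r0:Mul1,r1:5,r2:8,r3:Mul2
  c9: stall  regs: r0:Mul1,r1:5,r2:8,r3:Mul2
  c10: stall  regs: r0:Mul1,r1:5,r2:8,r3:Mul2
  c11: stall  regs: r0:Mul1,r1:5,r2:8,r3:Mul2
  c12: CDB Mul2=8; issue MUL r1<-Mul2  regs: r0:Mul1,r1:Mul2,r2:8,r3:8
  c13: issue SUB r1<-Add1  regs: r0:Mul1,r1:Add1,r2:8,r3:8
  c14: issue SUB r2<-Add2  regs: r0:Mul1,r1:Add1,r2:Add2,r3:8
  c15: issue ADD r0<-Add3  regs: r0:Add3,r1:Add1,r2:Add2,r3:8
  c16: -  regs: r0:Add3,r1:Add1,r2:Add2,r3:8
  c17: CDB Mul1=64  regs: r0:Add3,r1:Add1,r2:Add2,r3:8

STATUS = TAG Add3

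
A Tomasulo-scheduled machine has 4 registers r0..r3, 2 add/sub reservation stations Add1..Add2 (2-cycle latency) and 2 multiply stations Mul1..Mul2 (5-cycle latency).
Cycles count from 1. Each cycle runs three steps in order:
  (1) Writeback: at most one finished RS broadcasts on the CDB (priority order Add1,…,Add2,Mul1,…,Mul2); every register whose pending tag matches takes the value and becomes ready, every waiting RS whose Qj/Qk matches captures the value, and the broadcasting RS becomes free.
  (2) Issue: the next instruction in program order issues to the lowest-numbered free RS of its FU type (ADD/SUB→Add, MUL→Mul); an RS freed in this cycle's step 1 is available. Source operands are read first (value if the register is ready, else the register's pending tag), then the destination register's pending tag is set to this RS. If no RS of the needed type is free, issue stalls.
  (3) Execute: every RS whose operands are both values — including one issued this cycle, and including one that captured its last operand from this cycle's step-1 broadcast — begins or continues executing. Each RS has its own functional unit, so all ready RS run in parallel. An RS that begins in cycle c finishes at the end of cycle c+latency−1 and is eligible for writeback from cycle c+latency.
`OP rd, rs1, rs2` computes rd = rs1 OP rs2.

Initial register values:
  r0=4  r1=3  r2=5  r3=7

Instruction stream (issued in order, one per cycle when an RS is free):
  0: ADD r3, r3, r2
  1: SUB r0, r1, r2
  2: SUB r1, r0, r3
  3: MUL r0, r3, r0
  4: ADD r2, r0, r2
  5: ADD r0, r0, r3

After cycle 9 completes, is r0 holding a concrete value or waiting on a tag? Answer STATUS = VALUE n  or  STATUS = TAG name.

cycle 1: issue ADD r3<-Add1 // r0:4,r1:3,r2:5,r3:Add1
cycle 2: issue SUB r0<-Add2 // r0:Add2,r1:3,r2:5,r3:Add1
cycle 3: CDB Add1=12; issue SUB r1<-Add1 // r0:Add2,r1:Add1,r2:5,r3:12
cycle 4: CDB Add2=-2; issue MUL r0<-Mul1 // r0:Mul1,r1:Add1,r2:5,r3:12
cycle 5: issue ADD r2<-Add2 // r0:Mul1,r1:Add1,r2:Add2,r3:12
cycle 6: CDB Add1=-14; issue ADD r0<-Add1 // r0:Add1,r1:-14,r2:Add2,r3:12
cycle 7: - // r0:Add1,r1:-14,r2:Add2,r3:12
cycle 8: - // r0:Add1,r1:-14,r2:Add2,r3:12
cycle 9: CDB Mul1=-24 // r0:Add1,r1:-14,r2:Add2,r3:12

STATUS = TAG Add1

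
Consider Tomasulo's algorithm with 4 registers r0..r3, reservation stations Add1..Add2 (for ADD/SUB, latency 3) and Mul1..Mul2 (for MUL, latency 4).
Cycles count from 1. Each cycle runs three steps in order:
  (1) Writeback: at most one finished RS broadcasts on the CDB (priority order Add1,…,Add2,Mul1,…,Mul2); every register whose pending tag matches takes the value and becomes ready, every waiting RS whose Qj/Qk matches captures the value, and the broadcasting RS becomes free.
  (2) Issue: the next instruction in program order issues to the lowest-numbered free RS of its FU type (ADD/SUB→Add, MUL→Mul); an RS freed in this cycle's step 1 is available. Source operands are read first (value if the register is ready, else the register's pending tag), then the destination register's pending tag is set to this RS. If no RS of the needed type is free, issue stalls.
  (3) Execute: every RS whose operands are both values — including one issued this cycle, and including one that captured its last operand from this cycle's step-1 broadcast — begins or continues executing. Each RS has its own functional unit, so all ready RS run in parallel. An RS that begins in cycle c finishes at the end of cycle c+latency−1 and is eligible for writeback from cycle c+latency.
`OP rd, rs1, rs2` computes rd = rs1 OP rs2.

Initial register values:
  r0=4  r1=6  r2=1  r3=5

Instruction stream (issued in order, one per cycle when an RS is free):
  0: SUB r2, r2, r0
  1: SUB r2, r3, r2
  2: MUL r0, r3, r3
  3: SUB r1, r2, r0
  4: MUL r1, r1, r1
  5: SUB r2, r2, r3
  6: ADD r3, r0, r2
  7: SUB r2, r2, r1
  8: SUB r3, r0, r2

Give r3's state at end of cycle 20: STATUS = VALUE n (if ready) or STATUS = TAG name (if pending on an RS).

cycle 1: issue SUB r2<-Add1 // r0:4,r1:6,r2:Add1,r3:5
cycle 2: issue SUB r2<-Add2 // r0:4,r1:6,r2:Add2,r3:5
cycle 3: issue MUL r0<-Mul1 // r0:Mul1,r1:6,r2:Add2,r3:5
cycle 4: CDB Add1=-3; issue SUB r1<-Add1 // r0:Mul1,r1:Add1,r2:Add2,r3:5
cycle 5: issue MUL r1<-Mul2 // r0:Mul1,r1:Mul2,r2:Add2,r3:5
cycle 6: stall // r0:Mul1,r1:Mul2,r2:Add2,r3:5
cycle 7: CDB Add2=8; issue SUB r2<-Add2 // r0:Mul1,r1:Mul2,r2:Add2,r3:5
cycle 8: CDB Mul1=25; stall // r0:25,r1:Mul2,r2:Add2,r3:5
cycle 9: stall // r0:25,r1:Mul2,r2:Add2,r3:5
cycle 10: CDB Add2=3; issue ADD r3<-Add2 // r0:25,r1:Mul2,r2:3,r3:Add2
cycle 11: CDB Add1=-17; issue SUB r2<-Add1 // r0:25,r1:Mul2,r2:Add1,r3:Add2
cycle 12: stall // r0:25,r1:Mul2,r2:Add1,r3:Add2
cycle 13: CDB Add2=28; issue SUB r3<-Add2 // r0:25,r1:Mul2,r2:Add1,r3:Add2
cycle 14: - // r0:25,r1:Mul2,r2:Add1,r3:Add2
cycle 15: CDB Mul2=289 // r0:25,r1:289,r2:Add1,r3:Add2
cycle 16: - // r0:25,r1:289,r2:Add1,r3:Add2
cycle 17: - // r0:25,r1:289,r2:Add1,r3:Add2
cycle 18: CDB Add1=-286 // r0:25,r1:289,r2:-286,r3:Add2
cycle 19: - // r0:25,r1:289,r2:-286,r3:Add2
cycle 20: - // r0:25,r1:289,r2:-286,r3:Add2

STATUS = TAG Add2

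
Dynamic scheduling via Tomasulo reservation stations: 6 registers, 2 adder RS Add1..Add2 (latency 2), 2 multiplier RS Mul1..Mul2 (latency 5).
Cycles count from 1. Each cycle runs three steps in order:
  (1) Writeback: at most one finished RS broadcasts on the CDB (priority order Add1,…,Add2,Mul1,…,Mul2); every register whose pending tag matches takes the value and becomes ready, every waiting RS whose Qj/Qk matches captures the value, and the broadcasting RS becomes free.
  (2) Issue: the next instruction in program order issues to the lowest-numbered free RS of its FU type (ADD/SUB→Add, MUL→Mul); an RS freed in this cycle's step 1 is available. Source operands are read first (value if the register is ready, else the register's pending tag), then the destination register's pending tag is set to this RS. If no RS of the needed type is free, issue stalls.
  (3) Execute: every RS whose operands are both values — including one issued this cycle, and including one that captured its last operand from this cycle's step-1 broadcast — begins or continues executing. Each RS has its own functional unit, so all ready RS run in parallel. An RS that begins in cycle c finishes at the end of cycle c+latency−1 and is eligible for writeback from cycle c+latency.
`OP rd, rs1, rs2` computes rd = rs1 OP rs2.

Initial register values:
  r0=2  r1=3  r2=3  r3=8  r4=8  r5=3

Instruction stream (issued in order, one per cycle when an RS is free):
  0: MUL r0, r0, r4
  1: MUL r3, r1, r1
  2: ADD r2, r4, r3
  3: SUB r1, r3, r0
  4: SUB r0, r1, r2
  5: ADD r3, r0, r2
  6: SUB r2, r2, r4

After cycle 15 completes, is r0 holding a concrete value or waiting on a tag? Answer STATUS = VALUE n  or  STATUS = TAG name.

cycle 1: issue MUL r0<-Mul1 // r0:Mul1,r1:3,r2:3,r3:8,r4:8,r5:3
cycle 2: issue MUL r3<-Mul2 // r0:Mul1,r1:3,r2:3,r3:Mul2,r4:8,r5:3
cycle 3: issue ADD r2<-Add1 // r0:Mul1,r1:3,r2:Add1,r3:Mul2,r4:8,r5:3
cycle 4: issue SUB r1<-Add2 // r0:Mul1,r1:Add2,r2:Add1,r3:Mul2,r4:8,r5:3
cycle 5: stall // r0:Mul1,r1:Add2,r2:Add1,r3:Mul2,r4:8,r5:3
cycle 6: CDB Mul1=16; stall // r0:16,r1:Add2,r2:Add1,r3:Mul2,r4:8,r5:3
cycle 7: CDB Mul2=9; stall // r0:16,r1:Add2,r2:Add1,r3:9,r4:8,r5:3
cycle 8: stall // r0:16,r1:Add2,r2:Add1,r3:9,r4:8,r5:3
cycle 9: CDB Add1=17; issue SUB r0<-Add1 // r0:Add1,r1:Add2,r2:17,r3:9,r4:8,r5:3
cycle 10: CDB Add2=-7; issue ADD r3<-Add2 // r0:Add1,r1:-7,r2:17,r3:Add2,r4:8,r5:3
cycle 11: stall // r0:Add1,r1:-7,r2:17,r3:Add2,r4:8,r5:3
cycle 12: CDB Add1=-24; issue SUB r2<-Add1 // r0:-24,r1:-7,r2:Add1,r3:Add2,r4:8,r5:3
cycle 13: - // r0:-24,r1:-7,r2:Add1,r3:Add2,r4:8,r5:3
cycle 14: CDB Add1=9 // r0:-24,r1:-7,r2:9,r3:Add2,r4:8,r5:3
cycle 15: CDB Add2=-7 // r0:-24,r1:-7,r2:9,r3:-7,r4:8,r5:3

STATUS = VALUE -24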